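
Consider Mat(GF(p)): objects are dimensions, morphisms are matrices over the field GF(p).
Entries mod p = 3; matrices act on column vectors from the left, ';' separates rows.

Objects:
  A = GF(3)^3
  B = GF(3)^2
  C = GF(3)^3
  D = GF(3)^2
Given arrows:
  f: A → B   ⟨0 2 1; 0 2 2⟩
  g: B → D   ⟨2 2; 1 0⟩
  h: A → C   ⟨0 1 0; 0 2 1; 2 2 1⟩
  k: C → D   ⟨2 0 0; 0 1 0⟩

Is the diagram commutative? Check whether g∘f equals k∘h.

Path 1 = f;g:
  e0=(1,0,0) f→(0,0) g→(0,0)
  e1=(0,1,0) f→(2,2) g→(2,2)
  e2=(0,0,1) f→(1,2) g→(0,1)
  ⟦path⟧₁ = ⟨0 2 0; 0 2 1⟩
Path 2 = h;k:
  e0=(1,0,0) h→(0,0,2) k→(0,0)
  e1=(0,1,0) h→(1,2,2) k→(2,2)
  e2=(0,0,1) h→(0,1,1) k→(0,1)
  ⟦path⟧₂ = ⟨0 2 0; 0 2 1⟩
Equal? same morphism ✓

Answer: COMMUTES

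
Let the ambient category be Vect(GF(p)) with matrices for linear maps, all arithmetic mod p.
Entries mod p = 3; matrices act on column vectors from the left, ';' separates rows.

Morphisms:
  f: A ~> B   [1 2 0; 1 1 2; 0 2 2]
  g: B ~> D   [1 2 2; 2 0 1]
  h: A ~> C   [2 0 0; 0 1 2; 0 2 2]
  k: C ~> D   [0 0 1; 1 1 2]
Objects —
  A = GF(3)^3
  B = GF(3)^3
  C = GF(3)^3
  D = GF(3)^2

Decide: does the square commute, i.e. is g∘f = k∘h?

Along f;g (path 1):
  e0=⟨1,0,0⟩ f~>⟨1,1,0⟩ g~>⟨0,2⟩
  e1=⟨0,1,0⟩ f~>⟨2,1,2⟩ g~>⟨2,0⟩
  e2=⟨0,0,1⟩ f~>⟨0,2,2⟩ g~>⟨2,2⟩
  result₁ = [0 2 2; 2 0 2]
Along h;k (path 2):
  e0=⟨1,0,0⟩ h~>⟨2,0,0⟩ k~>⟨0,2⟩
  e1=⟨0,1,0⟩ h~>⟨0,1,2⟩ k~>⟨2,2⟩
  e2=⟨0,0,1⟩ h~>⟨0,2,2⟩ k~>⟨2,0⟩
  result₂ = [0 2 2; 2 2 0]
Equal? distinct morphisms ✗

Answer: DOES NOT COMMUTE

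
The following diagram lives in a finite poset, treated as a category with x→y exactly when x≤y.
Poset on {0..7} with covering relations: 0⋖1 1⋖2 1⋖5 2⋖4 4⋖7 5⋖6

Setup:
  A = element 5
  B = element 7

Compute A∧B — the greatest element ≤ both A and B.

Answer: A∧B = 1

Work:
Lower bounds of A=5 and B=7: {0,1}
  0 ≤ 1
  1 ≤ 1
glb = 1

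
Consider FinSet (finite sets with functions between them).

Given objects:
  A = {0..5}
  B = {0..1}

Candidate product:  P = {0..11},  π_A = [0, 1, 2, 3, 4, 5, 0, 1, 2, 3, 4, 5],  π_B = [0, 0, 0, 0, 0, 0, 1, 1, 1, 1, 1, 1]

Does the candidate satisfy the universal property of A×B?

|A|·|B| = 6·2 = 12;  |P| = 12
Check the pairing map k ↦ (π_A(k), π_B(k)):
  0 ↦ (0,0)
  1 ↦ (1,0)
  2 ↦ (2,0)
  3 ↦ (3,0)
  4 ↦ (4,0)
  5 ↦ (5,0)
  6 ↦ (0,1)
  7 ↦ (1,1)
  8 ↦ (2,1)
  9 ↦ (3,1)
  10 ↦ (4,1)
  11 ↦ (5,1)
distinct pairs in image: 12 / 12 needed
  → bijection onto A×B; projections well-typed.

Answer: VALID PRODUCT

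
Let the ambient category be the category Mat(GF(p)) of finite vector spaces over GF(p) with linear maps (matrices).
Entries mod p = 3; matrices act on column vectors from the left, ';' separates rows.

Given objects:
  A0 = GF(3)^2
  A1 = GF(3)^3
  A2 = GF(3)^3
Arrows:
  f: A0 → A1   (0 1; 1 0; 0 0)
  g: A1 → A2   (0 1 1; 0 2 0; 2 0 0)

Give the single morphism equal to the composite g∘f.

  e0=[1,0] f→[0,1,0] g→[1,2,0]
  e1=[0,1] f→[1,0,0] g→[0,0,2]
result: (1 0; 2 0; 0 2)

Answer: (1 0; 2 0; 0 2)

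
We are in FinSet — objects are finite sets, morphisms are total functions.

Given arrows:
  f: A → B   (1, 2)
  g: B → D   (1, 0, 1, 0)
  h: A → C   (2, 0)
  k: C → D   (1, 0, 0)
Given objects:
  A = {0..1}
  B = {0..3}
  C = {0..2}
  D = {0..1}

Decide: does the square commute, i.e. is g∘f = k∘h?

Answer: COMMUTES

Work:
Path 1 = f;g:
  0 f→1 g→0
  1 f→2 g→1
  ⟦path⟧₁ = (0, 1)
Path 2 = h;k:
  0 h→2 k→0
  1 h→0 k→1
  ⟦path⟧₂ = (0, 1)
Equal? equal; square commutes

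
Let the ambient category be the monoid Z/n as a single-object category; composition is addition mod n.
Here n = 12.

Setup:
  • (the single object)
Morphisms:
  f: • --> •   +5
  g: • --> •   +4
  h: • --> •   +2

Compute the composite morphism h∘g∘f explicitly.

Answer: +11

Work:
  0 +5≡5 +4≡9 +2≡11  (mod 12)
⟦path⟧: +11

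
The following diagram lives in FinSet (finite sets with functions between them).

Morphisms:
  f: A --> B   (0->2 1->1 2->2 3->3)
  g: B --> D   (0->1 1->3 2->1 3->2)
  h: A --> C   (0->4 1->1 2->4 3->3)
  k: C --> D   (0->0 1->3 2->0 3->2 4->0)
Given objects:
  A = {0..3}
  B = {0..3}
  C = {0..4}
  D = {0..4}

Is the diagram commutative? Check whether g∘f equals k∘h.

Along f;g (path 1):
  0 f-->2 g-->1
  1 f-->1 g-->3
  2 f-->2 g-->1
  3 f-->3 g-->2
  result₁ = (0->1 1->3 2->1 3->2)
Along h;k (path 2):
  0 h-->4 k-->0
  1 h-->1 k-->3
  2 h-->4 k-->0
  3 h-->3 k-->2
  result₂ = (0->0 1->3 2->0 3->2)
Equal? differ; not commutative

Answer: DOES NOT COMMUTE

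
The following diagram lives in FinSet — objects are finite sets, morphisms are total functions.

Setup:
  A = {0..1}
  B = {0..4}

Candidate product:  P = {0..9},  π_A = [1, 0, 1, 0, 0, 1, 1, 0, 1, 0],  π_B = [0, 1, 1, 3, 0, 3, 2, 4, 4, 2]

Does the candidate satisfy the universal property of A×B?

|A|·|B| = 2·5 = 10;  |P| = 10
Check the pairing map k ↦ (π_A(k), π_B(k)):
  0 -> (1,0)
  1 -> (0,1)
  2 -> (1,1)
  3 -> (0,3)
  4 -> (0,0)
  5 -> (1,3)
  6 -> (1,2)
  7 -> (0,4)
  8 -> (1,4)
  9 -> (0,2)
distinct pairs in image: 10 / 10 needed
  → bijection onto A×B; projections well-typed.

Answer: VALID PRODUCT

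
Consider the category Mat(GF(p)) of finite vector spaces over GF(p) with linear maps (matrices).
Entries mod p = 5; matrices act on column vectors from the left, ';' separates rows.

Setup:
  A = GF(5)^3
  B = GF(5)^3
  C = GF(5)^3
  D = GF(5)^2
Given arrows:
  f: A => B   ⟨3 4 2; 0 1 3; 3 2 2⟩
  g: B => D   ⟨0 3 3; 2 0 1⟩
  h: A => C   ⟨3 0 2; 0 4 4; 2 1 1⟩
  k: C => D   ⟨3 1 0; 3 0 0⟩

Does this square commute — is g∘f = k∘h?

Answer: COMMUTES

Trace:
Path 1 = f;g:
  e0=[1,0,0] f=>[3,0,3] g=>[4,4]
  e1=[0,1,0] f=>[4,1,2] g=>[4,0]
  e2=[0,0,1] f=>[2,3,2] g=>[0,1]
  composite₁ = ⟨4 4 0; 4 0 1⟩
Path 2 = h;k:
  e0=[1,0,0] h=>[3,0,2] k=>[4,4]
  e1=[0,1,0] h=>[0,4,1] k=>[4,0]
  e2=[0,0,1] h=>[2,4,1] k=>[0,1]
  composite₂ = ⟨4 4 0; 4 0 1⟩
Equal? YES — commutes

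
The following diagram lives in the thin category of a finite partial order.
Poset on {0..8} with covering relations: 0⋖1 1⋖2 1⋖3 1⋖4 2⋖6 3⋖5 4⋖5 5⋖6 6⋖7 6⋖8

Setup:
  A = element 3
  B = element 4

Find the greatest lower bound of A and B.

Answer: A∧B = 1

Derivation:
{x : x⊑A ∧ x⊑B} = {0,1}  (A=3, B=4)
  0 ⊑ 1
  1 ⊑ 1
glb = 1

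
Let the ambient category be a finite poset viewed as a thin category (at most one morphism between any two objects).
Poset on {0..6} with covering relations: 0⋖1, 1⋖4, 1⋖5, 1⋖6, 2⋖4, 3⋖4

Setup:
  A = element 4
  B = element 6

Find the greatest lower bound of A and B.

Answer: A∧B = 1

Derivation:
Lower bounds of A=4 and B=6: {0,1}
  0 <= 1
  1 <= 1
glb = 1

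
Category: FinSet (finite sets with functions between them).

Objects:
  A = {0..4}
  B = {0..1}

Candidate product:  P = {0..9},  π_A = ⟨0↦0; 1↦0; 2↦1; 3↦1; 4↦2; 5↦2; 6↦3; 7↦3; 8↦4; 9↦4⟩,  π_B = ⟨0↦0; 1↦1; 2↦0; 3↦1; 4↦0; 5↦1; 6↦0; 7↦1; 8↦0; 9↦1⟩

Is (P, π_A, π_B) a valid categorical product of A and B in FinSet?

|A|·|B| = 5·2 = 10;  |P| = 10
Check the pairing map k ↦ (π_A(k), π_B(k)):
  0 ↦ (0,0)
  1 ↦ (0,1)
  2 ↦ (1,0)
  3 ↦ (1,1)
  4 ↦ (2,0)
  5 ↦ (2,1)
  6 ↦ (3,0)
  7 ↦ (3,1)
  8 ↦ (4,0)
  9 ↦ (4,1)
distinct pairs in image: 10 / 10 needed
  → bijection onto A×B; projections well-typed.

Answer: VALID PRODUCT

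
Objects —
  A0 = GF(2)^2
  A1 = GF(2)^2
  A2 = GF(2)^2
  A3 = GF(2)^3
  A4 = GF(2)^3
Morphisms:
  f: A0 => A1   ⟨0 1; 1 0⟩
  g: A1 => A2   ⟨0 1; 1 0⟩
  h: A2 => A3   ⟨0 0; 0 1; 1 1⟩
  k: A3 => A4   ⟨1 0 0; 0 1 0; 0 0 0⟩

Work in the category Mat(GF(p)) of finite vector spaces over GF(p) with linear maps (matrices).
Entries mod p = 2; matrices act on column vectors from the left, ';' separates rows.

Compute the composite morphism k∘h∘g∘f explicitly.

  e0=(1,0) f=>(0,1) g=>(1,0) h=>(0,0,1) k=>(0,0,0)
  e1=(0,1) f=>(1,0) g=>(0,1) h=>(0,1,1) k=>(0,1,0)
⟦path⟧: ⟨0 0; 0 1; 0 0⟩

Answer: ⟨0 0; 0 1; 0 0⟩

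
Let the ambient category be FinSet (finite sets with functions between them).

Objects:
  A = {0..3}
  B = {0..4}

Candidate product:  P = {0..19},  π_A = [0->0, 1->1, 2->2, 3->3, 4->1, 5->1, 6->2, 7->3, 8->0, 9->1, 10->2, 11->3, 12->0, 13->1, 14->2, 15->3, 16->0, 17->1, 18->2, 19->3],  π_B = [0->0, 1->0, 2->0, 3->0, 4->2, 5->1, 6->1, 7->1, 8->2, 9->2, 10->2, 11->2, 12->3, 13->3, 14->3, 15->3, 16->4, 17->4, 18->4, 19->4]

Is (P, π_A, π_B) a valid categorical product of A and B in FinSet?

|A|·|B| = 4·5 = 20;  |P| = 20
Check the pairing map k ↦ (π_A(k), π_B(k)):
  0 -> (0,0)
  1 -> (1,0)
  2 -> (2,0)
  3 -> (3,0)
  4 -> (1,2)
  5 -> (1,1)
  6 -> (2,1)
  7 -> (3,1)
  8 -> (0,2)
  9 -> (1,2)  ✗ repeats pair of k=4
  10 -> (2,2)
  11 -> (3,2)
  12 -> (0,3)
  13 -> (1,3)
  14 -> (2,3)
  15 -> (3,3)
  16 -> (0,4)
  17 -> (1,4)
  18 -> (2,4)
  19 -> (3,4)
distinct pairs in image: 19 / 20 needed
  → (1,2) hit at k=4 and k=9

Answer: NOT A VALID PRODUCT — duplicate pair at indices 9,4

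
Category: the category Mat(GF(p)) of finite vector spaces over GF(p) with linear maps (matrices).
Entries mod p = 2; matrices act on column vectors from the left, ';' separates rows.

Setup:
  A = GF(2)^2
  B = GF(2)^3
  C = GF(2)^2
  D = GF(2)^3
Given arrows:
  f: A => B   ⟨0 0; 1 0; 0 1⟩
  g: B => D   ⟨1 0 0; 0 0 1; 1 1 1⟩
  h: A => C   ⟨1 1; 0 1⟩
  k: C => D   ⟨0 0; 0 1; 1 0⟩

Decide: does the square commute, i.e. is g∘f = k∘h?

Path 1 = f;g:
  e0=[1,0] f=>[0,1,0] g=>[0,0,1]
  e1=[0,1] f=>[0,0,1] g=>[0,1,1]
  result₁ = ⟨0 0; 0 1; 1 1⟩
Path 2 = h;k:
  e0=[1,0] h=>[1,0] k=>[0,0,1]
  e1=[0,1] h=>[1,1] k=>[0,1,1]
  result₂ = ⟨0 0; 0 1; 1 1⟩
Equal? same morphism ✓

Answer: COMMUTES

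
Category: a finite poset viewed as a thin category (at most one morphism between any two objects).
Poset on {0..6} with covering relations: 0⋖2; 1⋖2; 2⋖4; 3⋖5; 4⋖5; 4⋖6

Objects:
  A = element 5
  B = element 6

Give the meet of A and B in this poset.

Common predecessors of 5,6: {0,1,2,4}
  0 <= 4
  1 <= 4
  2 <= 4
  4 <= 4
glb = 4

Answer: A∧B = 4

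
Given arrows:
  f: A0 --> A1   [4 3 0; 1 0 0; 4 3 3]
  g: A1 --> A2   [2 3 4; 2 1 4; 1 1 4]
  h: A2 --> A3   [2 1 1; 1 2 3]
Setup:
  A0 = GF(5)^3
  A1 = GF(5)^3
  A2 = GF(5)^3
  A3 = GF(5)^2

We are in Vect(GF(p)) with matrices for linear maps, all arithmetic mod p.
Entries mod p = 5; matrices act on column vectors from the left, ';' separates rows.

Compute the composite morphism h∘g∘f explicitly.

  e0=⟨1,0,0⟩ f-->⟨4,1,4⟩ g-->⟨2,0,1⟩ h-->⟨0,0⟩
  e1=⟨0,1,0⟩ f-->⟨3,0,3⟩ g-->⟨3,3,0⟩ h-->⟨4,4⟩
  e2=⟨0,0,1⟩ f-->⟨0,0,3⟩ g-->⟨2,2,2⟩ h-->⟨3,2⟩
result: [0 4 3; 0 4 2]

Answer: [0 4 3; 0 4 2]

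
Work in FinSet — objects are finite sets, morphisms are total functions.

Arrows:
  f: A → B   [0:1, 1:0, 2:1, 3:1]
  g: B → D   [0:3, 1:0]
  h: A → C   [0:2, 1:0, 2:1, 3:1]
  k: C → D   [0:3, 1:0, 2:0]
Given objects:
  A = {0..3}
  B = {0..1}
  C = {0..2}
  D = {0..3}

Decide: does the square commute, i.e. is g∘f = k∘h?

1) trace f;g:
  0 f→1 g→0
  1 f→0 g→3
  2 f→1 g→0
  3 f→1 g→0
  ⟦path⟧₁ = [0:0, 1:3, 2:0, 3:0]
2) trace h;k:
  0 h→2 k→0
  1 h→0 k→3
  2 h→1 k→0
  3 h→1 k→0
  ⟦path⟧₂ = [0:0, 1:3, 2:0, 3:0]
Equal? equal; square commutes

Answer: COMMUTES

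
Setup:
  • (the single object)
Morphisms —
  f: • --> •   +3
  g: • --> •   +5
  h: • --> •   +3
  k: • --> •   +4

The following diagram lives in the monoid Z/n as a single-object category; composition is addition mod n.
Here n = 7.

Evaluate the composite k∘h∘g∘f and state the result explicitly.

  0 +3≡3 +5≡1 +3≡4 +4≡1  (mod 7)
result: +1

Answer: +1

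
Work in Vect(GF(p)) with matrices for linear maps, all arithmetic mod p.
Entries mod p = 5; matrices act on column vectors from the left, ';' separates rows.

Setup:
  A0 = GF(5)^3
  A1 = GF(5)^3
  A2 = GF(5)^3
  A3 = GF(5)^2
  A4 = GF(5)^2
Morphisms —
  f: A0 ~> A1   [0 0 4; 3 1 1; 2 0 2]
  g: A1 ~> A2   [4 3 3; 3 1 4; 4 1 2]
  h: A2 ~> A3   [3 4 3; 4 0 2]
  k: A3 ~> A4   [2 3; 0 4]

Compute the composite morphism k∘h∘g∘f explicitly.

  e0=⟨1,0,0⟩ f~>⟨0,3,2⟩ g~>⟨0,1,2⟩ h~>⟨0,4⟩ k~>⟨2,1⟩
  e1=⟨0,1,0⟩ f~>⟨0,1,0⟩ g~>⟨3,1,1⟩ h~>⟨1,4⟩ k~>⟨4,1⟩
  e2=⟨0,0,1⟩ f~>⟨4,1,2⟩ g~>⟨0,1,1⟩ h~>⟨2,2⟩ k~>⟨0,3⟩
⟦path⟧: [2 4 0; 1 1 3]

Answer: [2 4 0; 1 1 3]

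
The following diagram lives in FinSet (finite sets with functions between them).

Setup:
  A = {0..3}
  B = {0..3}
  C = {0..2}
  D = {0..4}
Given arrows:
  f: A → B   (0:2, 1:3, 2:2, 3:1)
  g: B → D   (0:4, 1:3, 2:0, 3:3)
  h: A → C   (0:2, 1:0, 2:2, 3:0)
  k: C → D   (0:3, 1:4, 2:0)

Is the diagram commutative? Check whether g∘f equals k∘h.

Answer: COMMUTES

Derivation:
Path 1 = f;g:
  0 f→2 g→0
  1 f→3 g→3
  2 f→2 g→0
  3 f→1 g→3
  ⟦path⟧₁ = (0:0, 1:3, 2:0, 3:3)
Path 2 = h;k:
  0 h→2 k→0
  1 h→0 k→3
  2 h→2 k→0
  3 h→0 k→3
  ⟦path⟧₂ = (0:0, 1:3, 2:0, 3:3)
Equal? same morphism ✓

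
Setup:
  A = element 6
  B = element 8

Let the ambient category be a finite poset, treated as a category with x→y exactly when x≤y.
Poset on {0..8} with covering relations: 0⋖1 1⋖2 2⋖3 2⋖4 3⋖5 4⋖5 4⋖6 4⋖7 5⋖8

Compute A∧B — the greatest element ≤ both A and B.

Common predecessors of 6,8: {0,1,2,4}
  0 <= 4
  1 <= 4
  2 <= 4
  4 <= 4
glb = 4

Answer: A∧B = 4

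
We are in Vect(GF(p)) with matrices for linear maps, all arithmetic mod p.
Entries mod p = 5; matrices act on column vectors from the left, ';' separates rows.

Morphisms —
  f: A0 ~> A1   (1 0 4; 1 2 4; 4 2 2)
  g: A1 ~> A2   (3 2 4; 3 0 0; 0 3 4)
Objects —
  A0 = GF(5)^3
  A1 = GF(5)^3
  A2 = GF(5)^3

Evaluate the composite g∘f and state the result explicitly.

Answer: (1 2 3; 3 0 2; 4 4 0)

Work:
  e0=[1,0,0] f~>[1,1,4] g~>[1,3,4]
  e1=[0,1,0] f~>[0,2,2] g~>[2,0,4]
  e2=[0,0,1] f~>[4,4,2] g~>[3,2,0]
result: (1 2 3; 3 0 2; 4 4 0)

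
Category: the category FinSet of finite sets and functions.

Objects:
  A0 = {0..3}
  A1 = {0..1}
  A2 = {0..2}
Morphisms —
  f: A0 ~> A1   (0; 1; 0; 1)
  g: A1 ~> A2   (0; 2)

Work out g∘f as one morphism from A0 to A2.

Answer: (0; 2; 0; 2)

Derivation:
  0 f~>0 g~>0
  1 f~>1 g~>2
  2 f~>0 g~>0
  3 f~>1 g~>2
⟦path⟧: (0; 2; 0; 2)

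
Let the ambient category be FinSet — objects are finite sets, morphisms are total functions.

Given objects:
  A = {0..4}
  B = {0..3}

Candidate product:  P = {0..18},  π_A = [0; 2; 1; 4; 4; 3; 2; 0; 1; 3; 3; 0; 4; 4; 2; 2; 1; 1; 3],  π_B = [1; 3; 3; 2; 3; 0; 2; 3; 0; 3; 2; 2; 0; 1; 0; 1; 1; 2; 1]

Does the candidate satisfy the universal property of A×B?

Answer: NOT A VALID PRODUCT — |P|=19 ≠ |A|·|B|=20

Trace:
|A|·|B| = 5·4 = 20;  |P| = 19
  → cardinalities differ; no bijection possible.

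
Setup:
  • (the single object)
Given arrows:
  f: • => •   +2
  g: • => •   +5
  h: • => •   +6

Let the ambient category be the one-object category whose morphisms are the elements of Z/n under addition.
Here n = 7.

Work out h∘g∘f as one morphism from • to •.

Answer: +6

Trace:
  0 +2≡2 +5≡0 +6≡6  (mod 7)
composite: +6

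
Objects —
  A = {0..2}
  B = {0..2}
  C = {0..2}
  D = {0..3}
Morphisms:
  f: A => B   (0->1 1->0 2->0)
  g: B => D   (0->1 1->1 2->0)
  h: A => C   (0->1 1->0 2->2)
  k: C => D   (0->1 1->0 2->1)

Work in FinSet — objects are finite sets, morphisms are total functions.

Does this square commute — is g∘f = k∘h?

1) trace f;g:
  0 f=>1 g=>1
  1 f=>0 g=>1
  2 f=>0 g=>1
  composite₁ = (0->1 1->1 2->1)
2) trace h;k:
  0 h=>1 k=>0
  1 h=>0 k=>1
  2 h=>2 k=>1
  composite₂ = (0->0 1->1 2->1)
Equal? NO — does not commute

Answer: DOES NOT COMMUTE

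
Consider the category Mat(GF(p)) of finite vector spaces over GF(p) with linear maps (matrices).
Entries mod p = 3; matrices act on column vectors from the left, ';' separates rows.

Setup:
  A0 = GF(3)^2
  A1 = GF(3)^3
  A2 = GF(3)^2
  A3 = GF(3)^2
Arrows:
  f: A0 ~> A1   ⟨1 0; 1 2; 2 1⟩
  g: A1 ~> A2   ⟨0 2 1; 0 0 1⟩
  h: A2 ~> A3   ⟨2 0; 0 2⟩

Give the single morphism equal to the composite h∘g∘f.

  e0=⟨1,0⟩ f~>⟨1,1,2⟩ g~>⟨1,2⟩ h~>⟨2,1⟩
  e1=⟨0,1⟩ f~>⟨0,2,1⟩ g~>⟨2,1⟩ h~>⟨1,2⟩
composite: ⟨2 1; 1 2⟩

Answer: ⟨2 1; 1 2⟩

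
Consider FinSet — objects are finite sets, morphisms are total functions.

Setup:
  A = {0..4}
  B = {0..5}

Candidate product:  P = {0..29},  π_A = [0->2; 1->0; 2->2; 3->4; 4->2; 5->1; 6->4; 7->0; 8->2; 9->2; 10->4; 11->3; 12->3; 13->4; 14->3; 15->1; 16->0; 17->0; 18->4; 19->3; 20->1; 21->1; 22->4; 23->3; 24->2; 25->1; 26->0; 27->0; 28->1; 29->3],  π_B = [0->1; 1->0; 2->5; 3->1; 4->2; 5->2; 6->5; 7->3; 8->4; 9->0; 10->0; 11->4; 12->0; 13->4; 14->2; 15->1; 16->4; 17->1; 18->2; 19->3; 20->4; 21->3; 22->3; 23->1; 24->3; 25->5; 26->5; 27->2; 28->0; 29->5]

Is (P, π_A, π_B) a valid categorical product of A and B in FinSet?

|A|·|B| = 5·6 = 30;  |P| = 30
Check the pairing map k ↦ (π_A(k), π_B(k)):
  0 -> (2,1)
  1 -> (0,0)
  2 -> (2,5)
  3 -> (4,1)
  4 -> (2,2)
  5 -> (1,2)
  6 -> (4,5)
  7 -> (0,3)
  8 -> (2,4)
  9 -> (2,0)
  10 -> (4,0)
  11 -> (3,4)
  12 -> (3,0)
  13 -> (4,4)
  14 -> (3,2)
  15 -> (1,1)
  16 -> (0,4)
  17 -> (0,1)
  18 -> (4,2)
  19 -> (3,3)
  20 -> (1,4)
  21 -> (1,3)
  22 -> (4,3)
  23 -> (3,1)
  24 -> (2,3)
  25 -> (1,5)
  26 -> (0,5)
  27 -> (0,2)
  28 -> (1,0)
  29 -> (3,5)
distinct pairs in image: 30 / 30 needed
  → bijection onto A×B; projections well-typed.

Answer: VALID PRODUCT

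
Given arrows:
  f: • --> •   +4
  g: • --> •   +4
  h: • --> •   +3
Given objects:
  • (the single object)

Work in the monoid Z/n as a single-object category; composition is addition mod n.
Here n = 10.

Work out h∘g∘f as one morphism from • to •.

  0 +4≡4 +4≡8 +3≡1  (mod 10)
composite: +1

Answer: +1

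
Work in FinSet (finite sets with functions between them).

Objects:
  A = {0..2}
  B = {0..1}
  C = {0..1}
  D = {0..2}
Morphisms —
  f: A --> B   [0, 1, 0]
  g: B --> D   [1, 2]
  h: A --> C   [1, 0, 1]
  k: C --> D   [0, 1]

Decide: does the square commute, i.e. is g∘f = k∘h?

Answer: DOES NOT COMMUTE

Derivation:
Along f;g (path 1):
  0 f-->0 g-->1
  1 f-->1 g-->2
  2 f-->0 g-->1
  composite₁ = [1, 2, 1]
Along h;k (path 2):
  0 h-->1 k-->1
  1 h-->0 k-->0
  2 h-->1 k-->1
  composite₂ = [1, 0, 1]
Equal? differ; not commutative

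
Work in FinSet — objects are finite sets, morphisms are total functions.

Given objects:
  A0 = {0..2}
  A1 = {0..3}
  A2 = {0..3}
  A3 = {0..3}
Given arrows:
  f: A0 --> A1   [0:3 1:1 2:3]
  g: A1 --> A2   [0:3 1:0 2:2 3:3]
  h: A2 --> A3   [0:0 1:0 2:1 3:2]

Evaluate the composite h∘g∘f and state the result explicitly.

  0 f-->3 g-->3 h-->2
  1 f-->1 g-->0 h-->0
  2 f-->3 g-->3 h-->2
result: [0:2 1:0 2:2]

Answer: [0:2 1:0 2:2]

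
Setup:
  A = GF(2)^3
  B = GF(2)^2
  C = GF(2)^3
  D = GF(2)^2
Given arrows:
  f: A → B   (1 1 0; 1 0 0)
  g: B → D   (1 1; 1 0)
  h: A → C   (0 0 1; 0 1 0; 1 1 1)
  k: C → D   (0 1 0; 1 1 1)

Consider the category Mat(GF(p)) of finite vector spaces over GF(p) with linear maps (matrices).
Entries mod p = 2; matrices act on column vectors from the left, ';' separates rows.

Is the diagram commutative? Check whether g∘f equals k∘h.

Along f;g (path 1):
  e0=[1,0,0] f→[1,1] g→[0,1]
  e1=[0,1,0] f→[1,0] g→[1,1]
  e2=[0,0,1] f→[0,0] g→[0,0]
  composite₁ = (0 1 0; 1 1 0)
Along h;k (path 2):
  e0=[1,0,0] h→[0,0,1] k→[0,1]
  e1=[0,1,0] h→[0,1,1] k→[1,0]
  e2=[0,0,1] h→[1,0,1] k→[0,0]
  composite₂ = (0 1 0; 1 0 0)
Equal? NO — does not commute

Answer: DOES NOT COMMUTE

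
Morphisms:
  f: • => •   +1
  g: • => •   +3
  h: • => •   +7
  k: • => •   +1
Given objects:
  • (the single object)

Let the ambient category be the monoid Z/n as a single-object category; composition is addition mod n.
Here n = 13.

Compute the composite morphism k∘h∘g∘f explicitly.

Answer: +12

Trace:
  0 +1≡1 +3≡4 +7≡11 +1≡12  (mod 13)
composite: +12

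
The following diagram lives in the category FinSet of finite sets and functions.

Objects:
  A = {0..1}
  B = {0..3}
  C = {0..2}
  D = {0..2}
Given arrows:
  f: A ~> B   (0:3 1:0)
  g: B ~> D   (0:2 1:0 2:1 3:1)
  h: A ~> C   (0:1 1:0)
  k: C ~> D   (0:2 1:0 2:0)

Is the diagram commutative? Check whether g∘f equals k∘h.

Answer: DOES NOT COMMUTE

Derivation:
Path 1 = f;g:
  0 f~>3 g~>1
  1 f~>0 g~>2
  result₁ = (0:1 1:2)
Path 2 = h;k:
  0 h~>1 k~>0
  1 h~>0 k~>2
  result₂ = (0:0 1:2)
Equal? NO — does not commute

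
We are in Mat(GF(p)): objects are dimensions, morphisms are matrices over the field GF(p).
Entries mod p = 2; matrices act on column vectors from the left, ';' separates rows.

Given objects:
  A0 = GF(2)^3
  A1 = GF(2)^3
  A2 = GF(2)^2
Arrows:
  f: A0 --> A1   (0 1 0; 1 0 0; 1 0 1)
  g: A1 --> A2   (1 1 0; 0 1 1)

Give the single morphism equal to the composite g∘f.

Answer: (1 1 0; 0 0 1)

Work:
  e0=⟨1,0,0⟩ f-->⟨0,1,1⟩ g-->⟨1,0⟩
  e1=⟨0,1,0⟩ f-->⟨1,0,0⟩ g-->⟨1,0⟩
  e2=⟨0,0,1⟩ f-->⟨0,0,1⟩ g-->⟨0,1⟩
result: (1 1 0; 0 0 1)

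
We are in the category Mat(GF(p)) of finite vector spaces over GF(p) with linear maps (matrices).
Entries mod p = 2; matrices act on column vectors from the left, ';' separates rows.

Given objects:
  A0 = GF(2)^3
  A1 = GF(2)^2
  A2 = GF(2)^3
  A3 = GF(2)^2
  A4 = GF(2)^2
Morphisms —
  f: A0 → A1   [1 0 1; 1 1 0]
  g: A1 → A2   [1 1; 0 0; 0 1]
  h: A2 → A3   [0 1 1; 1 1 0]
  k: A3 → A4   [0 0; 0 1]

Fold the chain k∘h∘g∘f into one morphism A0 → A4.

  e0=(1,0,0) f→(1,1) g→(0,0,1) h→(1,0) k→(0,0)
  e1=(0,1,0) f→(0,1) g→(1,0,1) h→(1,1) k→(0,1)
  e2=(0,0,1) f→(1,0) g→(1,0,0) h→(0,1) k→(0,1)
composite: [0 0 0; 0 1 1]

Answer: [0 0 0; 0 1 1]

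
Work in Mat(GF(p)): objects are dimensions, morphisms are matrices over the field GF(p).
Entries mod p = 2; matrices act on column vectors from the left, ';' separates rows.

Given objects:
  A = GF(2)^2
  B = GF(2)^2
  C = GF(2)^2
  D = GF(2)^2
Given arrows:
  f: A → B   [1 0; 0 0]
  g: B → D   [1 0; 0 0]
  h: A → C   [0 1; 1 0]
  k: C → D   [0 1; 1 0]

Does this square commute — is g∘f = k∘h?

Answer: DOES NOT COMMUTE

Derivation:
Path 1 = f;g:
  e0=[1,0] f→[1,0] g→[1,0]
  e1=[0,1] f→[0,0] g→[0,0]
  composite₁ = [1 0; 0 0]
Path 2 = h;k:
  e0=[1,0] h→[0,1] k→[1,0]
  e1=[0,1] h→[1,0] k→[0,1]
  composite₂ = [1 0; 0 1]
Equal? distinct morphisms ✗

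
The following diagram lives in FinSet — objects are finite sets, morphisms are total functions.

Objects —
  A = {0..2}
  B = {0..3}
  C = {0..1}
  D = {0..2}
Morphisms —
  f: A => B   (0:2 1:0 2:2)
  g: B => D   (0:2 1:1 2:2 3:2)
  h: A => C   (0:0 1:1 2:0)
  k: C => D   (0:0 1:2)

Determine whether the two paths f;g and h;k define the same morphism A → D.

Path 1 = f;g:
  0 f=>2 g=>2
  1 f=>0 g=>2
  2 f=>2 g=>2
  composite₁ = (0:2 1:2 2:2)
Path 2 = h;k:
  0 h=>0 k=>0
  1 h=>1 k=>2
  2 h=>0 k=>0
  composite₂ = (0:0 1:2 2:0)
Equal? NO — does not commute

Answer: DOES NOT COMMUTE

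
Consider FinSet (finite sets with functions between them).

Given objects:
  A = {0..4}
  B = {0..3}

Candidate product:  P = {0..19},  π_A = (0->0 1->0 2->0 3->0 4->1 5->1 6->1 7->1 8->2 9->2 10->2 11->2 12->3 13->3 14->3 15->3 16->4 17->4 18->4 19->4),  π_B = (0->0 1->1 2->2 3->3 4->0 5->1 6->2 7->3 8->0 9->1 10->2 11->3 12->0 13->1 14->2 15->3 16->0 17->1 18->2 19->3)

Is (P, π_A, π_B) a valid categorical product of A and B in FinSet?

|A|·|B| = 5·4 = 20;  |P| = 20
Check the pairing map k ↦ (π_A(k), π_B(k)):
  0 -> (0,0)
  1 -> (0,1)
  2 -> (0,2)
  3 -> (0,3)
  4 -> (1,0)
  5 -> (1,1)
  6 -> (1,2)
  7 -> (1,3)
  8 -> (2,0)
  9 -> (2,1)
  10 -> (2,2)
  11 -> (2,3)
  12 -> (3,0)
  13 -> (3,1)
  14 -> (3,2)
  15 -> (3,3)
  16 -> (4,0)
  17 -> (4,1)
  18 -> (4,2)
  19 -> (4,3)
distinct pairs in image: 20 / 20 needed
  → bijection onto A×B; projections well-typed.

Answer: VALID PRODUCT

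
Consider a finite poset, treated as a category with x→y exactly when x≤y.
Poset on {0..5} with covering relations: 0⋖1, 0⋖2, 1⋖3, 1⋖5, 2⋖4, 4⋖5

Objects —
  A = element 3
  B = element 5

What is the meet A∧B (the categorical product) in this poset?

Common predecessors of 3,5: {0,1}
  0 <= 1
  1 <= 1
glb = 1

Answer: A∧B = 1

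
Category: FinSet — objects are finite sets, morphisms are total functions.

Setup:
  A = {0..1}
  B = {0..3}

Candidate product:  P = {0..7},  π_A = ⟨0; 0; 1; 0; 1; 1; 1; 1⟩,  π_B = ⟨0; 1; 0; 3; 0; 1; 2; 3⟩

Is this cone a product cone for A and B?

Answer: NOT A VALID PRODUCT — duplicate pair at indices 4,2

Derivation:
|A|·|B| = 2·4 = 8;  |P| = 8
Check the pairing map k ↦ (π_A(k), π_B(k)):
  0 ↦ (0,0)
  1 ↦ (0,1)
  2 ↦ (1,0)
  3 ↦ (0,3)
  4 ↦ (1,0)  ✗ repeats pair of k=2
  5 ↦ (1,1)
  6 ↦ (1,2)
  7 ↦ (1,3)
distinct pairs in image: 7 / 8 needed
  → (1,0) hit at k=2 and k=4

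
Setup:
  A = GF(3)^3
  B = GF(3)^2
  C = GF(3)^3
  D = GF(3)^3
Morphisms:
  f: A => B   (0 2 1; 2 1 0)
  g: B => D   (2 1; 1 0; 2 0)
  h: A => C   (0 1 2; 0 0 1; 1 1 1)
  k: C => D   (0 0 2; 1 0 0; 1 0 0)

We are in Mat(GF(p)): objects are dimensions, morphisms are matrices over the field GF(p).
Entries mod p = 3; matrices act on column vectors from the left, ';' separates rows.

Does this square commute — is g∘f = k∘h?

Along f;g (path 1):
  e0=(1,0,0) f=>(0,2) g=>(2,0,0)
  e1=(0,1,0) f=>(2,1) g=>(2,2,1)
  e2=(0,0,1) f=>(1,0) g=>(2,1,2)
  ⟦path⟧₁ = (2 2 2; 0 2 1; 0 1 2)
Along h;k (path 2):
  e0=(1,0,0) h=>(0,0,1) k=>(2,0,0)
  e1=(0,1,0) h=>(1,0,1) k=>(2,1,1)
  e2=(0,0,1) h=>(2,1,1) k=>(2,2,2)
  ⟦path⟧₂ = (2 2 2; 0 1 2; 0 1 2)
Equal? NO — does not commute

Answer: DOES NOT COMMUTE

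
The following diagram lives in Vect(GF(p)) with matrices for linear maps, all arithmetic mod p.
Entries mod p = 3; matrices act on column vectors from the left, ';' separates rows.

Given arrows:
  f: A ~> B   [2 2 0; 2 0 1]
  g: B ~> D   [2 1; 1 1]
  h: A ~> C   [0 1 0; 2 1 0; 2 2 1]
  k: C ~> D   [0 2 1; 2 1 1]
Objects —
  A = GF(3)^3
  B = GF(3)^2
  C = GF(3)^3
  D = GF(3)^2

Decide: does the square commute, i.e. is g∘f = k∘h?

1) trace f;g:
  e0=[1,0,0] f~>[2,2] g~>[0,1]
  e1=[0,1,0] f~>[2,0] g~>[1,2]
  e2=[0,0,1] f~>[0,1] g~>[1,1]
  composite₁ = [0 1 1; 1 2 1]
2) trace h;k:
  e0=[1,0,0] h~>[0,2,2] k~>[0,1]
  e1=[0,1,0] h~>[1,1,2] k~>[1,2]
  e2=[0,0,1] h~>[0,0,1] k~>[1,1]
  composite₂ = [0 1 1; 1 2 1]
Equal? same morphism ✓

Answer: COMMUTES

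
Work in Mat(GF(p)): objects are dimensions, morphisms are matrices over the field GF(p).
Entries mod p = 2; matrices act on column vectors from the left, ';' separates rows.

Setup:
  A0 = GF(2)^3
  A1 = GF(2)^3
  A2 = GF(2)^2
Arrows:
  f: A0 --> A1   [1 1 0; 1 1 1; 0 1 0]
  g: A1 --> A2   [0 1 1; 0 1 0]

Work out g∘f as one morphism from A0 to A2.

Answer: [1 0 1; 1 1 1]

Derivation:
  e0=(1,0,0) f-->(1,1,0) g-->(1,1)
  e1=(0,1,0) f-->(1,1,1) g-->(0,1)
  e2=(0,0,1) f-->(0,1,0) g-->(1,1)
result: [1 0 1; 1 1 1]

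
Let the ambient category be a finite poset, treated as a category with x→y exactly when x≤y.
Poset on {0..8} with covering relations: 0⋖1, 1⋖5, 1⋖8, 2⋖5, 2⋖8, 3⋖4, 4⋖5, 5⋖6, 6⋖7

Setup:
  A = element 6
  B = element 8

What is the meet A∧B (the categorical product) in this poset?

Lower bounds of A=6 and B=8: {0,1,2}
  maximal lower bounds 1 and 2 are incomparable: neither 1<=2 nor 2<=1
→ no greatest lower bound exists

Answer: NO MEET EXISTS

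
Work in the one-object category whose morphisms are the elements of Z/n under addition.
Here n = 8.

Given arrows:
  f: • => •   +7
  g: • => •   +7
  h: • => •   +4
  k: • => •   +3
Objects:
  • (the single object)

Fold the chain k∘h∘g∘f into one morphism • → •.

  0 +7≡7 +7≡6 +4≡2 +3≡5  (mod 8)
composite: +5

Answer: +5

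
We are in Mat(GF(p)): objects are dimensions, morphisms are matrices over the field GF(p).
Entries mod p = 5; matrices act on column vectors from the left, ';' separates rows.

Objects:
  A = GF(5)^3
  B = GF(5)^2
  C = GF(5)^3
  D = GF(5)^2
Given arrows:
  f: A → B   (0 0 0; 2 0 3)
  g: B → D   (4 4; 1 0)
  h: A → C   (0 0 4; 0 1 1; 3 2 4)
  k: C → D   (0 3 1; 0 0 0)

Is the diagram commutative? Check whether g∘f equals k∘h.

Answer: COMMUTES

Work:
Along f;g (path 1):
  e0=⟨1,0,0⟩ f→⟨0,2⟩ g→⟨3,0⟩
  e1=⟨0,1,0⟩ f→⟨0,0⟩ g→⟨0,0⟩
  e2=⟨0,0,1⟩ f→⟨0,3⟩ g→⟨2,0⟩
  result₁ = (3 0 2; 0 0 0)
Along h;k (path 2):
  e0=⟨1,0,0⟩ h→⟨0,0,3⟩ k→⟨3,0⟩
  e1=⟨0,1,0⟩ h→⟨0,1,2⟩ k→⟨0,0⟩
  e2=⟨0,0,1⟩ h→⟨4,1,4⟩ k→⟨2,0⟩
  result₂ = (3 0 2; 0 0 0)
Equal? equal; square commutes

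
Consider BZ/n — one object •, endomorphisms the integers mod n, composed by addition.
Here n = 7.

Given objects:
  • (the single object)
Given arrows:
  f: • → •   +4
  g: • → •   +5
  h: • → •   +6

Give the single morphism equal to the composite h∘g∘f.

Answer: +1

Work:
  0 +4≡4 +5≡2 +6≡1  (mod 7)
composite: +1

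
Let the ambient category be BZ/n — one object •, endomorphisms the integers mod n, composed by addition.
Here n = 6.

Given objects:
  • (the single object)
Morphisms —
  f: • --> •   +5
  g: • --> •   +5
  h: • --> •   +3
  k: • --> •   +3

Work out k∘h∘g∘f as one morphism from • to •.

  0 +5≡5 +5≡4 +3≡1 +3≡4  (mod 6)
composite: +4

Answer: +4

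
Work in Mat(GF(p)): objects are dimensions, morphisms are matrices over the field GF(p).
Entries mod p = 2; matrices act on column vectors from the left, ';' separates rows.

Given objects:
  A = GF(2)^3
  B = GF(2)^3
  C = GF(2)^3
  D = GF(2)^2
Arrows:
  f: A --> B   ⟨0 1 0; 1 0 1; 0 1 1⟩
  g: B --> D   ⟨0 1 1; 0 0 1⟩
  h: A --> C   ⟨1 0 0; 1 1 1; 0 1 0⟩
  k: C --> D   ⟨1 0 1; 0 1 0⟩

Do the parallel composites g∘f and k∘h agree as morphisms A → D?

Answer: DOES NOT COMMUTE

Trace:
Path 1 = f;g:
  e0=(1,0,0) f-->(0,1,0) g-->(1,0)
  e1=(0,1,0) f-->(1,0,1) g-->(1,1)
  e2=(0,0,1) f-->(0,1,1) g-->(0,1)
  result₁ = ⟨1 1 0; 0 1 1⟩
Path 2 = h;k:
  e0=(1,0,0) h-->(1,1,0) k-->(1,1)
  e1=(0,1,0) h-->(0,1,1) k-->(1,1)
  e2=(0,0,1) h-->(0,1,0) k-->(0,1)
  result₂ = ⟨1 1 0; 1 1 1⟩
Equal? differ; not commutative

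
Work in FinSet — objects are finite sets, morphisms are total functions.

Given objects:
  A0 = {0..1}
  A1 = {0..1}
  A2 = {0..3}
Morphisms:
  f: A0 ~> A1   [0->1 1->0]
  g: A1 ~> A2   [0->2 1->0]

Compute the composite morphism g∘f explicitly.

  0 f~>1 g~>0
  1 f~>0 g~>2
result: [0->0 1->2]

Answer: [0->0 1->2]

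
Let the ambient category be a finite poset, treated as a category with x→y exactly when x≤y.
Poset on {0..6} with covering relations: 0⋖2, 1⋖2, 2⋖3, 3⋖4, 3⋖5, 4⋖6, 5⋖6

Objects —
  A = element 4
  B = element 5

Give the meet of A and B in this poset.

Answer: A∧B = 3

Work:
{x : x≤A ∧ x≤B} = {0,1,2,3}  (A=4, B=5)
  0 ≤ 3
  1 ≤ 3
  2 ≤ 3
  3 ≤ 3
glb = 3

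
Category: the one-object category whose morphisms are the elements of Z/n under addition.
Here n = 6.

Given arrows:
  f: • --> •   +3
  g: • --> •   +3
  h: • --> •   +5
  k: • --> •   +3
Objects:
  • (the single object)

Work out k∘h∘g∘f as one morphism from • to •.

Answer: +2

Trace:
  0 +3≡3 +3≡0 +5≡5 +3≡2  (mod 6)
⟦path⟧: +2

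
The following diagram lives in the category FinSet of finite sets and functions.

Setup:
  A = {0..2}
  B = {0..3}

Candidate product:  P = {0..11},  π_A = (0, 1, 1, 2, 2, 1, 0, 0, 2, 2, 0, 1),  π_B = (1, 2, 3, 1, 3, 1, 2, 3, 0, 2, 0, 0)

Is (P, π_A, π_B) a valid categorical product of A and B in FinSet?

Answer: VALID PRODUCT

Derivation:
|A|·|B| = 3·4 = 12;  |P| = 12
Check the pairing map k ↦ (π_A(k), π_B(k)):
  0 -> (0,1)
  1 -> (1,2)
  2 -> (1,3)
  3 -> (2,1)
  4 -> (2,3)
  5 -> (1,1)
  6 -> (0,2)
  7 -> (0,3)
  8 -> (2,0)
  9 -> (2,2)
  10 -> (0,0)
  11 -> (1,0)
distinct pairs in image: 12 / 12 needed
  → bijection onto A×B; projections well-typed.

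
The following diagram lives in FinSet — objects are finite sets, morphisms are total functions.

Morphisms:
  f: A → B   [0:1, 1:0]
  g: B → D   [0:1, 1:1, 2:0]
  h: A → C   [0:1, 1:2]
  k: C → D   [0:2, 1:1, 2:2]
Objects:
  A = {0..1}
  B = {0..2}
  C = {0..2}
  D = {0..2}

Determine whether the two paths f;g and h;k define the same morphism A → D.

Along f;g (path 1):
  0 f→1 g→1
  1 f→0 g→1
  ⟦path⟧₁ = [0:1, 1:1]
Along h;k (path 2):
  0 h→1 k→1
  1 h→2 k→2
  ⟦path⟧₂ = [0:1, 1:2]
Equal? differ; not commutative

Answer: DOES NOT COMMUTE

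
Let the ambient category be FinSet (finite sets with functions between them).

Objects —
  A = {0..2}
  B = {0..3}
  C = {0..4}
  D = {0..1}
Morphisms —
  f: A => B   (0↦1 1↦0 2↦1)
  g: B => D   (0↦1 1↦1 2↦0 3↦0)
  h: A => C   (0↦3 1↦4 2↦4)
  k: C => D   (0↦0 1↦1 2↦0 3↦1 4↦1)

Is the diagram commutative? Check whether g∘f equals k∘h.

Answer: COMMUTES

Trace:
1) trace f;g:
  0 f=>1 g=>1
  1 f=>0 g=>1
  2 f=>1 g=>1
  composite₁ = (0↦1 1↦1 2↦1)
2) trace h;k:
  0 h=>3 k=>1
  1 h=>4 k=>1
  2 h=>4 k=>1
  composite₂ = (0↦1 1↦1 2↦1)
Equal? equal; square commutes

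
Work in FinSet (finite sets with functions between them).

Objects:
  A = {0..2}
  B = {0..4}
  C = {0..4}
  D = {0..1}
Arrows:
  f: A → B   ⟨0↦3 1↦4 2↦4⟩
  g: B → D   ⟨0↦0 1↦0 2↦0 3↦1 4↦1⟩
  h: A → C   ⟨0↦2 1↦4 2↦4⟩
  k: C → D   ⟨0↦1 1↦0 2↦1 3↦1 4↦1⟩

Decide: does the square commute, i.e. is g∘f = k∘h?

Answer: COMMUTES

Derivation:
Path 1 = f;g:
  0 f→3 g→1
  1 f→4 g→1
  2 f→4 g→1
  composite₁ = ⟨0↦1 1↦1 2↦1⟩
Path 2 = h;k:
  0 h→2 k→1
  1 h→4 k→1
  2 h→4 k→1
  composite₂ = ⟨0↦1 1↦1 2↦1⟩
Equal? same morphism ✓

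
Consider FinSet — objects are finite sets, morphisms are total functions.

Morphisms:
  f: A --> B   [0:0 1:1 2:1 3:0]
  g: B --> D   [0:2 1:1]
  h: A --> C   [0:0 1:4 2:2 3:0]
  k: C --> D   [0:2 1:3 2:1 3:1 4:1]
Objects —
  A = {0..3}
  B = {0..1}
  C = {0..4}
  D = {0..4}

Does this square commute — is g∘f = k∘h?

Answer: COMMUTES

Work:
Path 1 = f;g:
  0 f-->0 g-->2
  1 f-->1 g-->1
  2 f-->1 g-->1
  3 f-->0 g-->2
  ⟦path⟧₁ = [0:2 1:1 2:1 3:2]
Path 2 = h;k:
  0 h-->0 k-->2
  1 h-->4 k-->1
  2 h-->2 k-->1
  3 h-->0 k-->2
  ⟦path⟧₂ = [0:2 1:1 2:1 3:2]
Equal? YES — commutes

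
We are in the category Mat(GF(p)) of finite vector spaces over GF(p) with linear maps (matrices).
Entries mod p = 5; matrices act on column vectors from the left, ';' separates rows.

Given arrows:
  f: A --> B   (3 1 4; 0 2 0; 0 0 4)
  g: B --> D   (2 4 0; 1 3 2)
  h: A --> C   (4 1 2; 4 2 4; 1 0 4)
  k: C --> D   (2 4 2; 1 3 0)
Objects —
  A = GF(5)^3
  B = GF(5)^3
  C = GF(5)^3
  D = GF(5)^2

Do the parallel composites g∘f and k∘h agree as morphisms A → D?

Answer: DOES NOT COMMUTE

Work:
1) trace f;g:
  e0=[1,0,0] f-->[3,0,0] g-->[1,3]
  e1=[0,1,0] f-->[1,2,0] g-->[0,2]
  e2=[0,0,1] f-->[4,0,4] g-->[3,2]
  result₁ = (1 0 3; 3 2 2)
2) trace h;k:
  e0=[1,0,0] h-->[4,4,1] k-->[1,1]
  e1=[0,1,0] h-->[1,2,0] k-->[0,2]
  e2=[0,0,1] h-->[2,4,4] k-->[3,4]
  result₂ = (1 0 3; 1 2 4)
Equal? NO — does not commute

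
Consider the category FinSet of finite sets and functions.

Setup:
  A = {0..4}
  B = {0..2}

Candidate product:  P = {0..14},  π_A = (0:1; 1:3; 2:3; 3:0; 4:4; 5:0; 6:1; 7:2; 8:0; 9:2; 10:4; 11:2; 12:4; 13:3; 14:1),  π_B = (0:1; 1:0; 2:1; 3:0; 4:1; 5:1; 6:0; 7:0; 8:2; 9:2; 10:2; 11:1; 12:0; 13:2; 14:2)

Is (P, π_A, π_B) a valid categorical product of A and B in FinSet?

|A|·|B| = 5·3 = 15;  |P| = 15
Check the pairing map k ↦ (π_A(k), π_B(k)):
  0 : (1,1)
  1 : (3,0)
  2 : (3,1)
  3 : (0,0)
  4 : (4,1)
  5 : (0,1)
  6 : (1,0)
  7 : (2,0)
  8 : (0,2)
  9 : (2,2)
  10 : (4,2)
  11 : (2,1)
  12 : (4,0)
  13 : (3,2)
  14 : (1,2)
distinct pairs in image: 15 / 15 needed
  → bijection onto A×B; projections well-typed.

Answer: VALID PRODUCT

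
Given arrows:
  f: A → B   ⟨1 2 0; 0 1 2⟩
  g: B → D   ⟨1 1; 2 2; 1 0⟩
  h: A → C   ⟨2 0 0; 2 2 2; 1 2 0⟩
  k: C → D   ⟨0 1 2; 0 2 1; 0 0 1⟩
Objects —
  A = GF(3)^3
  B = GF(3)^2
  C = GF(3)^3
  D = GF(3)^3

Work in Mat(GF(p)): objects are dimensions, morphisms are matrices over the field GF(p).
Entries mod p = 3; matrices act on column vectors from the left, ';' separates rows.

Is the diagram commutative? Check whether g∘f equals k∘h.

Answer: COMMUTES

Derivation:
Path 1 = f;g:
  e0=[1,0,0] f→[1,0] g→[1,2,1]
  e1=[0,1,0] f→[2,1] g→[0,0,2]
  e2=[0,0,1] f→[0,2] g→[2,1,0]
  composite₁ = ⟨1 0 2; 2 0 1; 1 2 0⟩
Path 2 = h;k:
  e0=[1,0,0] h→[2,2,1] k→[1,2,1]
  e1=[0,1,0] h→[0,2,2] k→[0,0,2]
  e2=[0,0,1] h→[0,2,0] k→[2,1,0]
  composite₂ = ⟨1 0 2; 2 0 1; 1 2 0⟩
Equal? YES — commutes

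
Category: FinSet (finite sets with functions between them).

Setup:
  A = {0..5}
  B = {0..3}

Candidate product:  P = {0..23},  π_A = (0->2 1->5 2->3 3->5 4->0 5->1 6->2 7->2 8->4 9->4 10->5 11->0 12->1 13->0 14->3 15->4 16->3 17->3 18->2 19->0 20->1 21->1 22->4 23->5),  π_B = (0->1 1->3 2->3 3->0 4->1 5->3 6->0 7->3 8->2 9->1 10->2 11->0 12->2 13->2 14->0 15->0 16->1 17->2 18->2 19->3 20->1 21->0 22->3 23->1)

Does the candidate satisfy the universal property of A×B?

Answer: VALID PRODUCT

Trace:
|A|·|B| = 6·4 = 24;  |P| = 24
Check the pairing map k ↦ (π_A(k), π_B(k)):
  0 -> (2,1)
  1 -> (5,3)
  2 -> (3,3)
  3 -> (5,0)
  4 -> (0,1)
  5 -> (1,3)
  6 -> (2,0)
  7 -> (2,3)
  8 -> (4,2)
  9 -> (4,1)
  10 -> (5,2)
  11 -> (0,0)
  12 -> (1,2)
  13 -> (0,2)
  14 -> (3,0)
  15 -> (4,0)
  16 -> (3,1)
  17 -> (3,2)
  18 -> (2,2)
  19 -> (0,3)
  20 -> (1,1)
  21 -> (1,0)
  22 -> (4,3)
  23 -> (5,1)
distinct pairs in image: 24 / 24 needed
  → bijection onto A×B; projections well-typed.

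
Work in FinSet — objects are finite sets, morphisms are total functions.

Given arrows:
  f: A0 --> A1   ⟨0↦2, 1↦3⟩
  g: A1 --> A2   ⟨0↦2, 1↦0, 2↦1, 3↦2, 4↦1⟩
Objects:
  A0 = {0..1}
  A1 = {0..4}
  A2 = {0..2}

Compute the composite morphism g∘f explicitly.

  0 f-->2 g-->1
  1 f-->3 g-->2
⟦path⟧: ⟨0↦1, 1↦2⟩

Answer: ⟨0↦1, 1↦2⟩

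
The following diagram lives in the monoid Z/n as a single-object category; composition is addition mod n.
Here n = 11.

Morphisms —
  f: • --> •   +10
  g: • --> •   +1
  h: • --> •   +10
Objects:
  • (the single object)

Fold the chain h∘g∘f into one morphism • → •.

Answer: +10

Trace:
  0 +10≡10 +1≡0 +10≡10  (mod 11)
⟦path⟧: +10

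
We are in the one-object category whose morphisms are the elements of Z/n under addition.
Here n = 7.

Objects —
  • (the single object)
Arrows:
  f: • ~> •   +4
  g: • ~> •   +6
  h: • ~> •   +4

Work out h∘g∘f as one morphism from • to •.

Answer: +0

Trace:
  0 +4≡4 +6≡3 +4≡0  (mod 7)
result: +0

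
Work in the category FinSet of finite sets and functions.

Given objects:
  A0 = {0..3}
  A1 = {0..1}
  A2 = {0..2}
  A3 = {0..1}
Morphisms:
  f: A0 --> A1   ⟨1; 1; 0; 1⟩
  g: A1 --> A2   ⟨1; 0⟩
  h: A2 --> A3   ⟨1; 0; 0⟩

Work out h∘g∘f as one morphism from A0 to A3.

  0 f-->1 g-->0 h-->1
  1 f-->1 g-->0 h-->1
  2 f-->0 g-->1 h-->0
  3 f-->1 g-->0 h-->1
composite: ⟨1; 1; 0; 1⟩

Answer: ⟨1; 1; 0; 1⟩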